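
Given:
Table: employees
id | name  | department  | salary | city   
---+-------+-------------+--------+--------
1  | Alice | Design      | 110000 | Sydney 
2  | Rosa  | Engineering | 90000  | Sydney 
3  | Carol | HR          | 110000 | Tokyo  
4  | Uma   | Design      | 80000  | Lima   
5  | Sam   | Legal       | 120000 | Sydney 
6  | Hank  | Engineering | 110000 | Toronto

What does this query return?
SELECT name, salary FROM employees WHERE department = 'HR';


Filtering: department = 'HR'
Matching rows: 1

1 rows:
Carol, 110000


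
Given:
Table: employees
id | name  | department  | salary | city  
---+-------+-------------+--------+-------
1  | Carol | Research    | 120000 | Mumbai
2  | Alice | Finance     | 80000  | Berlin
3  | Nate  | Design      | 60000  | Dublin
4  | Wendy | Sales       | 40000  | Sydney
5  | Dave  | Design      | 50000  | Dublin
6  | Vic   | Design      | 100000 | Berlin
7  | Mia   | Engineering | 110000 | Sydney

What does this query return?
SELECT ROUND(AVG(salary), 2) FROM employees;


SUM(salary) = 560000
COUNT = 7
ROUND(AVG, 2) = ROUND(560000 / 7, 2) = 80000.0

80000.0


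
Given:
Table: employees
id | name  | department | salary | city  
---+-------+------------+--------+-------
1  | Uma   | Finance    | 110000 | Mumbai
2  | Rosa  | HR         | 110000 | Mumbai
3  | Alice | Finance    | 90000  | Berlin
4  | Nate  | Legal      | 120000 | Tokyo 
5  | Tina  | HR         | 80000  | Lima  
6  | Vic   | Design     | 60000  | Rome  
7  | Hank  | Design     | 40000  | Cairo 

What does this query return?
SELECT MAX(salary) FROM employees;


Salaries: 110000, 110000, 90000, 120000, 80000, 60000, 40000
MAX = 120000

120000


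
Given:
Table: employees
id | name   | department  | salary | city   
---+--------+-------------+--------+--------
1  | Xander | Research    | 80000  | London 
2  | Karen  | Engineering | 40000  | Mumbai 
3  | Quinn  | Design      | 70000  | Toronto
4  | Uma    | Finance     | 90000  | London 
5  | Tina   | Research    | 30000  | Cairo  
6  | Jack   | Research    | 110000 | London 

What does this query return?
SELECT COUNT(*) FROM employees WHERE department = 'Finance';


Counting rows where department = 'Finance'
  Uma -> MATCH


1


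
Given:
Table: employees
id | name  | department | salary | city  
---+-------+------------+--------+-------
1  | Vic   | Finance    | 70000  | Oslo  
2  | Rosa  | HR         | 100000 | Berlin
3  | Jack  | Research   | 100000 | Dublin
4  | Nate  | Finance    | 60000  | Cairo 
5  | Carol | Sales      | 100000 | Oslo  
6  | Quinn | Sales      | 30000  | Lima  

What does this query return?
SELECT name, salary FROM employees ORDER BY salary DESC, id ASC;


Sorting by salary DESC, then id ASC for ties

6 rows:
Rosa, 100000
Jack, 100000
Carol, 100000
Vic, 70000
Nate, 60000
Quinn, 30000


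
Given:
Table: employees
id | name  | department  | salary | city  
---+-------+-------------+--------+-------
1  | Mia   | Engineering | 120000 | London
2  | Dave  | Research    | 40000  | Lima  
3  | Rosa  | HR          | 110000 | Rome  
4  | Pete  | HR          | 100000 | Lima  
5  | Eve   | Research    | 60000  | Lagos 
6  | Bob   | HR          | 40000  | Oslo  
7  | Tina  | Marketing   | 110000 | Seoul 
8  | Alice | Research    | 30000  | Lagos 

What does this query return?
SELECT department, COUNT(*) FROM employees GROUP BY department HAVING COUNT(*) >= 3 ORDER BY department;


Groups with count >= 3:
  HR: 3 -> PASS
  Research: 3 -> PASS
  Engineering: 1 -> filtered out
  Marketing: 1 -> filtered out


2 groups:
HR, 3
Research, 3


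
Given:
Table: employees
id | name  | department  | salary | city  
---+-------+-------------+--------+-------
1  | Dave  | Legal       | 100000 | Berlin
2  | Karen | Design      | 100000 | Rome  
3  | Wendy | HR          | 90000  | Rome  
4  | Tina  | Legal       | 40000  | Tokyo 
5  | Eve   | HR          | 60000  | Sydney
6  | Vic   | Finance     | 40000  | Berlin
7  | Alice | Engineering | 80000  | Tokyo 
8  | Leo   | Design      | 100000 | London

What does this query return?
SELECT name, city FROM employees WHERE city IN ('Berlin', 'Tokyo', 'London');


Filtering: city IN ('Berlin', 'Tokyo', 'London')
Matching: 5 rows

5 rows:
Dave, Berlin
Tina, Tokyo
Vic, Berlin
Alice, Tokyo
Leo, London


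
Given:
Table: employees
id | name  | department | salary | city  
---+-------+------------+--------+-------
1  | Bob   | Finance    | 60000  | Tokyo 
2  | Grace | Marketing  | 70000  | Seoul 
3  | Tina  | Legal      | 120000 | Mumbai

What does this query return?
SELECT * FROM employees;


SELECT * returns all 3 rows with all columns

3 rows:
1, Bob, Finance, 60000, Tokyo
2, Grace, Marketing, 70000, Seoul
3, Tina, Legal, 120000, Mumbai


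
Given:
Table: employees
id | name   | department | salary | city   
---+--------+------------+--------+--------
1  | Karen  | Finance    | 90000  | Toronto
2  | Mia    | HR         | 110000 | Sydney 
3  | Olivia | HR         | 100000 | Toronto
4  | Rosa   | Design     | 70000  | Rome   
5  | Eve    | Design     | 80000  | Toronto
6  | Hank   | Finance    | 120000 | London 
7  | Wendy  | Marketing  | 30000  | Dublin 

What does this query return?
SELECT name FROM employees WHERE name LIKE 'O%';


LIKE 'O%' matches names starting with 'O'
Matching: 1

1 rows:
Olivia


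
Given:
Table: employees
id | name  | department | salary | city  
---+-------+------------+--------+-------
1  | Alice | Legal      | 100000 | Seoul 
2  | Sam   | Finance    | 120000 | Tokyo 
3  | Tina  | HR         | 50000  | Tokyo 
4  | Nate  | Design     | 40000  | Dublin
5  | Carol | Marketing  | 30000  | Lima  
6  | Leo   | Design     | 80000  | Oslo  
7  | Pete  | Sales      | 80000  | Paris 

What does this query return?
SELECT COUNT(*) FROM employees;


COUNT(*) counts all rows

7


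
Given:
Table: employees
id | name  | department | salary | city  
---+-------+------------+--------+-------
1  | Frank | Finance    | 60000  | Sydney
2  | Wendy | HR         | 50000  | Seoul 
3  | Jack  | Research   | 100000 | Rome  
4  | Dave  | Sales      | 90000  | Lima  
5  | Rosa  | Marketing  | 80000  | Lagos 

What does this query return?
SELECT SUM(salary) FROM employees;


SUM(salary) = 60000 + 50000 + 100000 + 90000 + 80000 = 380000

380000


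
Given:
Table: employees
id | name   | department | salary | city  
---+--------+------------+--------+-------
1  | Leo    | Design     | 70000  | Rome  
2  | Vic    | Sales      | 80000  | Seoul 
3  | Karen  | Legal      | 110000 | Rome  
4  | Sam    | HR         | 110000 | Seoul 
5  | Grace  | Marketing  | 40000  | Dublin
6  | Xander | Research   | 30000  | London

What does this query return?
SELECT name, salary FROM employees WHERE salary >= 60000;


Filtering: salary >= 60000
Matching: 4 rows

4 rows:
Leo, 70000
Vic, 80000
Karen, 110000
Sam, 110000


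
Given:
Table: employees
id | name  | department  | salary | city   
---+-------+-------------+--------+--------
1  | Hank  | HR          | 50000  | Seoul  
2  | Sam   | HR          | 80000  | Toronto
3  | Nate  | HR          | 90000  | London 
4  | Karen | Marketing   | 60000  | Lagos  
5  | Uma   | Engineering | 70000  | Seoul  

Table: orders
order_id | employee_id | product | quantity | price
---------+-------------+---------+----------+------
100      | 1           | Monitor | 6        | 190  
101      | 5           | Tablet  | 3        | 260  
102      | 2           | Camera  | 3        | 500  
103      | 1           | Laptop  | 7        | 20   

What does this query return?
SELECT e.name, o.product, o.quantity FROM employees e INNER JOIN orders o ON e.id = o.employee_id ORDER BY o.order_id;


Joining employees.id = orders.employee_id:
  employee Hank (id=1) -> order Monitor
  employee Uma (id=5) -> order Tablet
  employee Sam (id=2) -> order Camera
  employee Hank (id=1) -> order Laptop


4 rows:
Hank, Monitor, 6
Uma, Tablet, 3
Sam, Camera, 3
Hank, Laptop, 7


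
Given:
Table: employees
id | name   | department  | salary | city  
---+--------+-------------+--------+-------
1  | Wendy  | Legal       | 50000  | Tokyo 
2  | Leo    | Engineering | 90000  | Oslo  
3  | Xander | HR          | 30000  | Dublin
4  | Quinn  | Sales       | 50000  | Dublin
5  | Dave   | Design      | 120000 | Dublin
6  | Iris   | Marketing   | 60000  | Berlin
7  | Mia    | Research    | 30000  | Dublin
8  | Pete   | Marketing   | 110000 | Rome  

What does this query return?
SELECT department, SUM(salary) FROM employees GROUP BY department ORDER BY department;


Summing salary within each department:
  Design: 120000 = 120000
  Engineering: 90000 = 90000
  HR: 30000 = 30000
  Legal: 50000 = 50000
  Marketing: 60000 + 110000 = 170000
  Research: 30000 = 30000
  Sales: 50000 = 50000


7 groups:
Design, 120000
Engineering, 90000
HR, 30000
Legal, 50000
Marketing, 170000
Research, 30000
Sales, 50000


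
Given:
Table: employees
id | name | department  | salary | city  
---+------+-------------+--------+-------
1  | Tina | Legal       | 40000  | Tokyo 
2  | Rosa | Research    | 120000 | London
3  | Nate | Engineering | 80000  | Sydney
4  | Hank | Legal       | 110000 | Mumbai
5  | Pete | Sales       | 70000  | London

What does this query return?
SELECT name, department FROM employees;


Projecting columns: name, department

5 rows:
Tina, Legal
Rosa, Research
Nate, Engineering
Hank, Legal
Pete, Sales


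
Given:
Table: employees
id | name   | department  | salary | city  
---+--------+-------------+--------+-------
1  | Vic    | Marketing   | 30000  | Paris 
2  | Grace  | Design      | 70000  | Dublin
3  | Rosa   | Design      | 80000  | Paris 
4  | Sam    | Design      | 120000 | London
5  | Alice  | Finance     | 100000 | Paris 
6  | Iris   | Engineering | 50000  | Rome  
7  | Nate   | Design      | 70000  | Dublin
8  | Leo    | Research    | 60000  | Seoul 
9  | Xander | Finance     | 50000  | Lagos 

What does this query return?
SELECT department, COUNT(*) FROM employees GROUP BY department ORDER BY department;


Assigning each row to its department group:
  Vic -> Marketing
  Grace -> Design
  Rosa -> Design
  Sam -> Design
  Alice -> Finance
  Iris -> Engineering
  Nate -> Design
  Leo -> Research
  Xander -> Finance


5 groups:
Design, 4
Engineering, 1
Finance, 2
Marketing, 1
Research, 1


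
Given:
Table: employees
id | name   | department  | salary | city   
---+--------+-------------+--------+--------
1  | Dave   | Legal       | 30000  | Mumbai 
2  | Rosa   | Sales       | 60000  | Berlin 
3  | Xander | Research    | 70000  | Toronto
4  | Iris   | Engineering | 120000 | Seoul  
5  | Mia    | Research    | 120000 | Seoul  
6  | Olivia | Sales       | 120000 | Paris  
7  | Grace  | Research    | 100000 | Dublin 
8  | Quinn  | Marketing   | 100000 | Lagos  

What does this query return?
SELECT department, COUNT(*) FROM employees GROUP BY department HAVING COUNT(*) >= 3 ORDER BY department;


Groups with count >= 3:
  Research: 3 -> PASS
  Engineering: 1 -> filtered out
  Legal: 1 -> filtered out
  Marketing: 1 -> filtered out
  Sales: 2 -> filtered out


1 groups:
Research, 3


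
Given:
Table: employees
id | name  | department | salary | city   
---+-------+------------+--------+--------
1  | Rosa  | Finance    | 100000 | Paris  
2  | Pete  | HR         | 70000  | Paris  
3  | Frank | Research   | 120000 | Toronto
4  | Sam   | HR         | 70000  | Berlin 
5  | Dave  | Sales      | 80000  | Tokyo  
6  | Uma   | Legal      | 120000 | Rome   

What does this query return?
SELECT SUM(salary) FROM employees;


SUM(salary) = 100000 + 70000 + 120000 + 70000 + 80000 + 120000 = 560000

560000


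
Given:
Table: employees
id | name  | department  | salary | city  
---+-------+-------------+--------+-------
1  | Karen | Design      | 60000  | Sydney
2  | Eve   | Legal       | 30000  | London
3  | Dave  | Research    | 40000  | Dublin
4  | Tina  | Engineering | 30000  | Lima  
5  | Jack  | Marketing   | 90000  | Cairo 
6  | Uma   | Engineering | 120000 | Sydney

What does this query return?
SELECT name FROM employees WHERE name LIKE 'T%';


LIKE 'T%' matches names starting with 'T'
Matching: 1

1 rows:
Tina


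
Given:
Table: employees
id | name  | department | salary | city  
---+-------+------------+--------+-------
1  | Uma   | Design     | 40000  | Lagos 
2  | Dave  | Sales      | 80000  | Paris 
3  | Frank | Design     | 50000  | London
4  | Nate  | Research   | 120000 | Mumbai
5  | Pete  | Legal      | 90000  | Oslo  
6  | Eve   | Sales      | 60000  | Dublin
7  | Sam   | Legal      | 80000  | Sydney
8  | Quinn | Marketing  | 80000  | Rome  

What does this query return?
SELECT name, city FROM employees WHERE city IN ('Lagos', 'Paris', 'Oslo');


Filtering: city IN ('Lagos', 'Paris', 'Oslo')
Matching: 3 rows

3 rows:
Uma, Lagos
Dave, Paris
Pete, Oslo


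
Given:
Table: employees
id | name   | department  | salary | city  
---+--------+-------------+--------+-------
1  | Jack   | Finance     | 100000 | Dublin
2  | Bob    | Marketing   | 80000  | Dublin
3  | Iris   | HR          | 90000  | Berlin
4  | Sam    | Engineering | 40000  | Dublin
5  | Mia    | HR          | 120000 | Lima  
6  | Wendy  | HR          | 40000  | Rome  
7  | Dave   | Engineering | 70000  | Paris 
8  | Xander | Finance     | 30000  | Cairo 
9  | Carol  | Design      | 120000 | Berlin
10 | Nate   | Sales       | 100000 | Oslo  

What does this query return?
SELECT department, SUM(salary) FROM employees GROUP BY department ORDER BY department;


Summing salary within each department:
  Design: 120000 = 120000
  Engineering: 40000 + 70000 = 110000
  Finance: 100000 + 30000 = 130000
  HR: 90000 + 120000 + 40000 = 250000
  Marketing: 80000 = 80000
  Sales: 100000 = 100000


6 groups:
Design, 120000
Engineering, 110000
Finance, 130000
HR, 250000
Marketing, 80000
Sales, 100000


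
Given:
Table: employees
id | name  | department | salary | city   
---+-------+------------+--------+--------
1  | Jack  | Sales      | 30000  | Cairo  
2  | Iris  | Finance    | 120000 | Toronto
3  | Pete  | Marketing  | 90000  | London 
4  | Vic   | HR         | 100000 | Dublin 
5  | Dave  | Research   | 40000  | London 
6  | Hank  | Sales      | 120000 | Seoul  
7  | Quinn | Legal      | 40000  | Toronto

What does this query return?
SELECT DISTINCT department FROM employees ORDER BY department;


All 'department' values (row order): Sales, Finance, Marketing, HR, Research, Sales, Legal
Removing duplicates leaves 6 unique value(s).

6 values:
Finance
HR
Legal
Marketing
Research
Sales


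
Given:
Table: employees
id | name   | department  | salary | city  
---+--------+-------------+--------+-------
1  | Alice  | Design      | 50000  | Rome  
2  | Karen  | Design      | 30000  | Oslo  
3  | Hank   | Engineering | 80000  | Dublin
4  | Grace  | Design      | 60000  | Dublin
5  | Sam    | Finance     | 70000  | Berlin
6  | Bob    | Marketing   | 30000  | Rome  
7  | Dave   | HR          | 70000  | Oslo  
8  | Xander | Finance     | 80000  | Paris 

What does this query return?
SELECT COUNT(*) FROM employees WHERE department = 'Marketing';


Counting rows where department = 'Marketing'
  Bob -> MATCH


1


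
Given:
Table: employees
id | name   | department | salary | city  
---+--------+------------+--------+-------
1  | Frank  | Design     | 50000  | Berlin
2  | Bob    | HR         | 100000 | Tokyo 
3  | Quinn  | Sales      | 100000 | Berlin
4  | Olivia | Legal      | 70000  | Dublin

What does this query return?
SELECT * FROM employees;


SELECT * returns all 4 rows with all columns

4 rows:
1, Frank, Design, 50000, Berlin
2, Bob, HR, 100000, Tokyo
3, Quinn, Sales, 100000, Berlin
4, Olivia, Legal, 70000, Dublin


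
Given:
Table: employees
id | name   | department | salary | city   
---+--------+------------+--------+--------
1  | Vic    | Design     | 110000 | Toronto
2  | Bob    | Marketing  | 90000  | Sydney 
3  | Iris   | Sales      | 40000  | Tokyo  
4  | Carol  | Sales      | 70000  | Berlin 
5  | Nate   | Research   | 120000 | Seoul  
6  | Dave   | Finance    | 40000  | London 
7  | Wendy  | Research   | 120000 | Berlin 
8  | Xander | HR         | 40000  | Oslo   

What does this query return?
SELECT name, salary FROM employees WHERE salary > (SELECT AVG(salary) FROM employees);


Subquery: AVG(salary) = 78750.0
Filtering: salary > 78750.0
  Vic (110000) -> MATCH
  Bob (90000) -> MATCH
  Nate (120000) -> MATCH
  Wendy (120000) -> MATCH


4 rows:
Vic, 110000
Bob, 90000
Nate, 120000
Wendy, 120000


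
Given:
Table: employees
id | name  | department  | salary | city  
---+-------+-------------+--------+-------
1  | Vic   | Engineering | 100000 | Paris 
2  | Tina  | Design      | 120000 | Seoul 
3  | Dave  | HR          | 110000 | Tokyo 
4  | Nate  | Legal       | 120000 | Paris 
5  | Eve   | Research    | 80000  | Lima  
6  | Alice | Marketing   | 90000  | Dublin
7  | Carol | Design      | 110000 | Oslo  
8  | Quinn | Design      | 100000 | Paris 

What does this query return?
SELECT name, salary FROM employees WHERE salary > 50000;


Filtering: salary > 50000
Matching: 8 rows

8 rows:
Vic, 100000
Tina, 120000
Dave, 110000
Nate, 120000
Eve, 80000
Alice, 90000
Carol, 110000
Quinn, 100000


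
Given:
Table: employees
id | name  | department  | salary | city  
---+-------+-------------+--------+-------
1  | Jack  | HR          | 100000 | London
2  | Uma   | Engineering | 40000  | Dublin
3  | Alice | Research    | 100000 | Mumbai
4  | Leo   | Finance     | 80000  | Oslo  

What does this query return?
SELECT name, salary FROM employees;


Projecting columns: name, salary

4 rows:
Jack, 100000
Uma, 40000
Alice, 100000
Leo, 80000


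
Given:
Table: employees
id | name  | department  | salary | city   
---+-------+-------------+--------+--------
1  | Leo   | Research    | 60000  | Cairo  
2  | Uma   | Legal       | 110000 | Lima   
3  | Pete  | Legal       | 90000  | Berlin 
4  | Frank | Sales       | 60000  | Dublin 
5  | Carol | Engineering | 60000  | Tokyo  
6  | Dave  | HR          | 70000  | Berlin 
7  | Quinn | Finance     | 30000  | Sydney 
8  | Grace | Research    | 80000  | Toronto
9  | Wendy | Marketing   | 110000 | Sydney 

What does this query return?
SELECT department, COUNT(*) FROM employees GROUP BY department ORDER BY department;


Assigning each row to its department group:
  Leo -> Research
  Uma -> Legal
  Pete -> Legal
  Frank -> Sales
  Carol -> Engineering
  Dave -> HR
  Quinn -> Finance
  Grace -> Research
  Wendy -> Marketing


7 groups:
Engineering, 1
Finance, 1
HR, 1
Legal, 2
Marketing, 1
Research, 2
Sales, 1


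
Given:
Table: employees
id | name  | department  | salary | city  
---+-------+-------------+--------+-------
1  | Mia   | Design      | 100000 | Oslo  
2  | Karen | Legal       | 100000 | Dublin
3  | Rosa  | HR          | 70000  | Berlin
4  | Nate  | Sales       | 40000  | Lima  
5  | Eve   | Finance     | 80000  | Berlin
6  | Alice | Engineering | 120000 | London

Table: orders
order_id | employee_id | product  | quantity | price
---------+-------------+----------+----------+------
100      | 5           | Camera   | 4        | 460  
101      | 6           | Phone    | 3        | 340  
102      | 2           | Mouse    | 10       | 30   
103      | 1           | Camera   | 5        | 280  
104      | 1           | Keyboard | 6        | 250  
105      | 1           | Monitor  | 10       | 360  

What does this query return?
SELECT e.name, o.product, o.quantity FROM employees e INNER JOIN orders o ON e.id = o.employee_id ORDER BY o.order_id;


Joining employees.id = orders.employee_id:
  employee Eve (id=5) -> order Camera
  employee Alice (id=6) -> order Phone
  employee Karen (id=2) -> order Mouse
  employee Mia (id=1) -> order Camera
  employee Mia (id=1) -> order Keyboard
  employee Mia (id=1) -> order Monitor


6 rows:
Eve, Camera, 4
Alice, Phone, 3
Karen, Mouse, 10
Mia, Camera, 5
Mia, Keyboard, 6
Mia, Monitor, 10


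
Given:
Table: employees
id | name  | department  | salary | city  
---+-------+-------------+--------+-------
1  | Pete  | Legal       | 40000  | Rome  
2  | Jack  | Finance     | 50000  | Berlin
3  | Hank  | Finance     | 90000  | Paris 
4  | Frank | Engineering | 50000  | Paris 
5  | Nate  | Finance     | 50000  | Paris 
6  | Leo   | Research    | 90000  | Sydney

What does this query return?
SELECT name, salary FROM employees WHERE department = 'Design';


Filtering: department = 'Design'
Matching rows: 0

Empty result set (0 rows)


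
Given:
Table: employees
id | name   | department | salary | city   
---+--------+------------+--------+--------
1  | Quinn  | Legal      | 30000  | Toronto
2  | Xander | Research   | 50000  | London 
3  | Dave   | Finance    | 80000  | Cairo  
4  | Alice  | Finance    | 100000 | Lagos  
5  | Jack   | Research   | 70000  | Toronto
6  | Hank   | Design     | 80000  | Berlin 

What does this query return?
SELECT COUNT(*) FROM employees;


COUNT(*) counts all rows

6


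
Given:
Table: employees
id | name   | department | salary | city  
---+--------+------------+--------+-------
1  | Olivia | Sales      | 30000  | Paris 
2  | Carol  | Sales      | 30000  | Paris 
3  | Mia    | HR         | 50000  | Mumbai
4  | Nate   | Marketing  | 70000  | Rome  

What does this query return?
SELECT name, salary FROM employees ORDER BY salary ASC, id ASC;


Sorting by salary ASC, then id ASC for ties

4 rows:
Olivia, 30000
Carol, 30000
Mia, 50000
Nate, 70000


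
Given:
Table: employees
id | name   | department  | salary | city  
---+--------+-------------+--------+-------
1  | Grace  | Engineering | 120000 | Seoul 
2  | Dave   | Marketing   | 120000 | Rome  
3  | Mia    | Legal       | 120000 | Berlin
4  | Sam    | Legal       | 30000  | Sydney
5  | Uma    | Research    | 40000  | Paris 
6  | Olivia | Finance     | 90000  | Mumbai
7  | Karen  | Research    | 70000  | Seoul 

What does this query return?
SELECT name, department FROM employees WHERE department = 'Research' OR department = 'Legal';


Filtering: department = 'Research' OR 'Legal'
Matching: 4 rows

4 rows:
Mia, Legal
Sam, Legal
Uma, Research
Karen, Research


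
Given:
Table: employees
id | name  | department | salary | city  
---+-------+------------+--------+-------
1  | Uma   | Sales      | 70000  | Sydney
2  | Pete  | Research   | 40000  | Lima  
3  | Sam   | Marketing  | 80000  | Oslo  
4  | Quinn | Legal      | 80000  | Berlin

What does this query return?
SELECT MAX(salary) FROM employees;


Salaries: 70000, 40000, 80000, 80000
MAX = 80000

80000


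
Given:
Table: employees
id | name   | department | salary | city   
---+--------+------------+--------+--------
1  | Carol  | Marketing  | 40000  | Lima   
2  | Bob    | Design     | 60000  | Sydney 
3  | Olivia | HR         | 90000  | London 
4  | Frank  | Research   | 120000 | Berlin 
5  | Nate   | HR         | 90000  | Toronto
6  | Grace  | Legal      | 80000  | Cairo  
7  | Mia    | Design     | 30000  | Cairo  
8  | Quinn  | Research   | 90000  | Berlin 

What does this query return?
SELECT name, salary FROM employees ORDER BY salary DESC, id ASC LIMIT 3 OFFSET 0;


Sort by salary DESC (id ASC tiebreak), then skip 0 and take 3
Rows 1 through 3

3 rows:
Frank, 120000
Olivia, 90000
Nate, 90000


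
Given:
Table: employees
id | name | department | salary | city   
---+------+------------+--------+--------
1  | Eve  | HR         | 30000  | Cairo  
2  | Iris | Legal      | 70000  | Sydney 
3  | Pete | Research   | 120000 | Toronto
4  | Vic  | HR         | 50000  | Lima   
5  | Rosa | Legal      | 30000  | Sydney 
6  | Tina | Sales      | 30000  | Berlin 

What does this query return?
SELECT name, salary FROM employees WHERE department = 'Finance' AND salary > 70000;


Filtering: department = 'Finance' AND salary > 70000
Matching: 0 rows

Empty result set (0 rows)


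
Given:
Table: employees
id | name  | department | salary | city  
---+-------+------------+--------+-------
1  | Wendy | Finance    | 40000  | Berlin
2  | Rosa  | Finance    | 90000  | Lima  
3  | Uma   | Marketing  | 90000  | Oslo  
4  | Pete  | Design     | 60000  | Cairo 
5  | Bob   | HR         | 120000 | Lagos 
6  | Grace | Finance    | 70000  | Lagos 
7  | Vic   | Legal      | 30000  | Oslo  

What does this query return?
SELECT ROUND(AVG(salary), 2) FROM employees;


SUM(salary) = 500000
COUNT = 7
ROUND(AVG, 2) = ROUND(500000 / 7, 2) = 71428.57

71428.57


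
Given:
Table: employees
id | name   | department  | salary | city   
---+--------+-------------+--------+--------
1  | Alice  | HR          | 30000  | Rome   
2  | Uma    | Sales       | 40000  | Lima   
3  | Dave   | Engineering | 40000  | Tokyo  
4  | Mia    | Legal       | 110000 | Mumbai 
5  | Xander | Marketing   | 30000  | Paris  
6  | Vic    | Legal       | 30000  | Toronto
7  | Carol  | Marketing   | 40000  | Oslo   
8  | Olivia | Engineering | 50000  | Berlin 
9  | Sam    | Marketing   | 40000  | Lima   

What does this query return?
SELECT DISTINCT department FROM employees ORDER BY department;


All 'department' values (row order): HR, Sales, Engineering, Legal, Marketing, Legal, Marketing, Engineering, Marketing
Removing duplicates leaves 5 unique value(s).

5 values:
Engineering
HR
Legal
Marketing
Sales


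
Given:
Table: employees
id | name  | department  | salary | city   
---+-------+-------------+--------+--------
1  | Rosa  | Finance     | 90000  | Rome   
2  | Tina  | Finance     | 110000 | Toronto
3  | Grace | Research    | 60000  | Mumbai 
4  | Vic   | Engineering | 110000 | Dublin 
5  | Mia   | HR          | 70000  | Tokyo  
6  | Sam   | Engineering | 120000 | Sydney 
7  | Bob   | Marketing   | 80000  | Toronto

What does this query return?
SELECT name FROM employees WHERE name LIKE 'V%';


LIKE 'V%' matches names starting with 'V'
Matching: 1

1 rows:
Vic


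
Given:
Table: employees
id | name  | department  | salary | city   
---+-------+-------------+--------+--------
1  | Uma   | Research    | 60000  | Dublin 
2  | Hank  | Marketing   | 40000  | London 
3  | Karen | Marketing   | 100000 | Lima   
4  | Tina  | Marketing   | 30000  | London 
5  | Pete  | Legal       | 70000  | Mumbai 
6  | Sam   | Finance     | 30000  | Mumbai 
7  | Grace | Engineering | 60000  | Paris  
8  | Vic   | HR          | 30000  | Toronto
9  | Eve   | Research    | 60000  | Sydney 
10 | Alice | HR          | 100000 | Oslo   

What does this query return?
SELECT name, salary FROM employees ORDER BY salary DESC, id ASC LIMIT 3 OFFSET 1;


Sort by salary DESC (id ASC tiebreak), then skip 1 and take 3
Rows 2 through 4

3 rows:
Alice, 100000
Pete, 70000
Uma, 60000


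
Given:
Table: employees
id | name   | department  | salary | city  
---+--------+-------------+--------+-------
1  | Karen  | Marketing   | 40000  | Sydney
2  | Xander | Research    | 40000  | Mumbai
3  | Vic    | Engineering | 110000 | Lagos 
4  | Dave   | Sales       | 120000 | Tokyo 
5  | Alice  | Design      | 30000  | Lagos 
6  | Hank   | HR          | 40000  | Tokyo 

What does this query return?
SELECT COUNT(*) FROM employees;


COUNT(*) counts all rows

6


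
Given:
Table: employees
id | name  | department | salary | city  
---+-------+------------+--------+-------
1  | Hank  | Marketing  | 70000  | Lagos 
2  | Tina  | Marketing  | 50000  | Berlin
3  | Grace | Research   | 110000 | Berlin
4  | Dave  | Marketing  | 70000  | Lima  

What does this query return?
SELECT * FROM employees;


SELECT * returns all 4 rows with all columns

4 rows:
1, Hank, Marketing, 70000, Lagos
2, Tina, Marketing, 50000, Berlin
3, Grace, Research, 110000, Berlin
4, Dave, Marketing, 70000, Lima


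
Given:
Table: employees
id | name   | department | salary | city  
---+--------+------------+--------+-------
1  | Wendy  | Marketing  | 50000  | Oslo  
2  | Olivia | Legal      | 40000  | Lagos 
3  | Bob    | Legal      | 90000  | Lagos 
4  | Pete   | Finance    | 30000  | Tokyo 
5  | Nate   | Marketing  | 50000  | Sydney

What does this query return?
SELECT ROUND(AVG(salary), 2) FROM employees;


SUM(salary) = 260000
COUNT = 5
ROUND(AVG, 2) = ROUND(260000 / 5, 2) = 52000.0

52000.0


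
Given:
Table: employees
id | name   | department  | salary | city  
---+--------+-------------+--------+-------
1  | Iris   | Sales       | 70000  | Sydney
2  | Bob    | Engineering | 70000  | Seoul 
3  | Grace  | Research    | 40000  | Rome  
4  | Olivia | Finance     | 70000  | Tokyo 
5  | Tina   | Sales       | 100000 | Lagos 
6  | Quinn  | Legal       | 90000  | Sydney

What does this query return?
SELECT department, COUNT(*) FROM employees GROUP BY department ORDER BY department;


Assigning each row to its department group:
  Iris -> Sales
  Bob -> Engineering
  Grace -> Research
  Olivia -> Finance
  Tina -> Sales
  Quinn -> Legal


5 groups:
Engineering, 1
Finance, 1
Legal, 1
Research, 1
Sales, 2


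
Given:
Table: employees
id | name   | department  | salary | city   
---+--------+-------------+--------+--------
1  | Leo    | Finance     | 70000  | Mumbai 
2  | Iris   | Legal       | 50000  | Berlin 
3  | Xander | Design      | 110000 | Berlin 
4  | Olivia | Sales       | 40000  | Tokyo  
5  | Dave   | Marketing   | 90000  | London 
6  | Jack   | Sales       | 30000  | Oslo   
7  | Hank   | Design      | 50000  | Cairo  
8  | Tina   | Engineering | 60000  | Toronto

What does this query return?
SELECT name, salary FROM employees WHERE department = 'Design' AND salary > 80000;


Filtering: department = 'Design' AND salary > 80000
Matching: 1 rows

1 rows:
Xander, 110000


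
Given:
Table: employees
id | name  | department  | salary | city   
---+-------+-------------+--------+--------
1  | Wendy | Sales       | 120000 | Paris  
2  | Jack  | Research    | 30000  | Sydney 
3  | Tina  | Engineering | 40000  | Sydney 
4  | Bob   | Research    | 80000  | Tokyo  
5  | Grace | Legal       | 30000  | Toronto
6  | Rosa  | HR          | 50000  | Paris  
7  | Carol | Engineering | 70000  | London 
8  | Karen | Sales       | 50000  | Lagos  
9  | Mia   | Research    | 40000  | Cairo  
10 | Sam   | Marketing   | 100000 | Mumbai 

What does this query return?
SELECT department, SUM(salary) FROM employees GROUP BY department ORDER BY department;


Summing salary within each department:
  Engineering: 40000 + 70000 = 110000
  HR: 50000 = 50000
  Legal: 30000 = 30000
  Marketing: 100000 = 100000
  Research: 30000 + 80000 + 40000 = 150000
  Sales: 120000 + 50000 = 170000


6 groups:
Engineering, 110000
HR, 50000
Legal, 30000
Marketing, 100000
Research, 150000
Sales, 170000


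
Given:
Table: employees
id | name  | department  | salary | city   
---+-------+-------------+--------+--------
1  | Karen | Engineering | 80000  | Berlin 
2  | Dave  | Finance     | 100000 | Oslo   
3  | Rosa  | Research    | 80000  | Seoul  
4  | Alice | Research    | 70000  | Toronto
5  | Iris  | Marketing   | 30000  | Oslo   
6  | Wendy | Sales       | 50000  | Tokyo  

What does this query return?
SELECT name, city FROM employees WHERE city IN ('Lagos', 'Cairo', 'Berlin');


Filtering: city IN ('Lagos', 'Cairo', 'Berlin')
Matching: 1 rows

1 rows:
Karen, Berlin


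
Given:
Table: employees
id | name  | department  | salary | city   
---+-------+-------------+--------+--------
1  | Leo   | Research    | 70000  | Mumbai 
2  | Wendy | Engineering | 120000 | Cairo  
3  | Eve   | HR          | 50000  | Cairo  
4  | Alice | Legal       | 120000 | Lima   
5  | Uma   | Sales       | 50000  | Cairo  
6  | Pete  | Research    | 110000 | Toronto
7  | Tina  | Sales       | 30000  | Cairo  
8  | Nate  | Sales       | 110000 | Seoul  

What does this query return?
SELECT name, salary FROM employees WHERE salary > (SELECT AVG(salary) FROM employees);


Subquery: AVG(salary) = 82500.0
Filtering: salary > 82500.0
  Wendy (120000) -> MATCH
  Alice (120000) -> MATCH
  Pete (110000) -> MATCH
  Nate (110000) -> MATCH


4 rows:
Wendy, 120000
Alice, 120000
Pete, 110000
Nate, 110000


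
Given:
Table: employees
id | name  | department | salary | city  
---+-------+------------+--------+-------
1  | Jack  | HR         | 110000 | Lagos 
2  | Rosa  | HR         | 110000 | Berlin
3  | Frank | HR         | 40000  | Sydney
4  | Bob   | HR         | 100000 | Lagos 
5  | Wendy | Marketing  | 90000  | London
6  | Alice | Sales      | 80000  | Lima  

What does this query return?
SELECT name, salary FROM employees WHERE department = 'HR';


Filtering: department = 'HR'
Matching rows: 4

4 rows:
Jack, 110000
Rosa, 110000
Frank, 40000
Bob, 100000


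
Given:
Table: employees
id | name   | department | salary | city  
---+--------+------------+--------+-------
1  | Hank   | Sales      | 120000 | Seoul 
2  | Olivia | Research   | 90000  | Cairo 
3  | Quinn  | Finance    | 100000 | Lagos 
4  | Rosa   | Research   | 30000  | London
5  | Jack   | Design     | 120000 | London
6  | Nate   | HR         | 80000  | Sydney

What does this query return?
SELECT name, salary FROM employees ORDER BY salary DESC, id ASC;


Sorting by salary DESC, then id ASC for ties

6 rows:
Hank, 120000
Jack, 120000
Quinn, 100000
Olivia, 90000
Nate, 80000
Rosa, 30000


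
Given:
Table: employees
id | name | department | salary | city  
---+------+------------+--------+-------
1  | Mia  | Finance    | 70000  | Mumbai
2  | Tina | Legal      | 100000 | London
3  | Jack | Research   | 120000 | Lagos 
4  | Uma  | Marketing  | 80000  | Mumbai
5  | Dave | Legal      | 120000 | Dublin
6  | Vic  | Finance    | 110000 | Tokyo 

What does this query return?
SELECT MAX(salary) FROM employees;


Salaries: 70000, 100000, 120000, 80000, 120000, 110000
MAX = 120000

120000


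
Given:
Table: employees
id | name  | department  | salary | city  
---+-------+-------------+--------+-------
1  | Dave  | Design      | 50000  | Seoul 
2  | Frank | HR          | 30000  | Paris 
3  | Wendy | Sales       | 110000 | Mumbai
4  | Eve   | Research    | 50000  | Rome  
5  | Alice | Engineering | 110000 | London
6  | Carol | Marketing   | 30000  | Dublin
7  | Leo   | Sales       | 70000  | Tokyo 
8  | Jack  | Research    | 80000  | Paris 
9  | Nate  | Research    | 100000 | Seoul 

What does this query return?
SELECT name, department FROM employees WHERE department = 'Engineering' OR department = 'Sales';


Filtering: department = 'Engineering' OR 'Sales'
Matching: 3 rows

3 rows:
Wendy, Sales
Alice, Engineering
Leo, Sales


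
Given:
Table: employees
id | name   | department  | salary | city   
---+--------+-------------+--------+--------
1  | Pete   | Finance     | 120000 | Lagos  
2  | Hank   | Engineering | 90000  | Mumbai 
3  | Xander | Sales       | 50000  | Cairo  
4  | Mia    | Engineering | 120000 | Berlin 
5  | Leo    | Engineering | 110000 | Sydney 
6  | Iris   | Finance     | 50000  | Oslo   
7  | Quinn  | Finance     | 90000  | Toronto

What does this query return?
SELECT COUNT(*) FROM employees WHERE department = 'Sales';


Counting rows where department = 'Sales'
  Xander -> MATCH


1


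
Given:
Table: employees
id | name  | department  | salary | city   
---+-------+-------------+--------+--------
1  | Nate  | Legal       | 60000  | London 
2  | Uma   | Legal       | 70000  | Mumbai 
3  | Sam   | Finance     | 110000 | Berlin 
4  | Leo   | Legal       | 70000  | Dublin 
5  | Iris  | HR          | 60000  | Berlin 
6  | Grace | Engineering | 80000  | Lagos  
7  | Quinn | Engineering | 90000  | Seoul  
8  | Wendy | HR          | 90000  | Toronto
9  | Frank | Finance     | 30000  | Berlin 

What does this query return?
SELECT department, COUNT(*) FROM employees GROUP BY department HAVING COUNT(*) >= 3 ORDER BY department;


Groups with count >= 3:
  Legal: 3 -> PASS
  Engineering: 2 -> filtered out
  Finance: 2 -> filtered out
  HR: 2 -> filtered out


1 groups:
Legal, 3


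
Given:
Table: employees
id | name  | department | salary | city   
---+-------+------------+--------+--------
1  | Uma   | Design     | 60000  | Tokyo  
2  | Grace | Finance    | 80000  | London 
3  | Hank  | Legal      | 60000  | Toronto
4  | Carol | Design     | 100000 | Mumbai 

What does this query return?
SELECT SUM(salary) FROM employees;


SUM(salary) = 60000 + 80000 + 60000 + 100000 = 300000

300000


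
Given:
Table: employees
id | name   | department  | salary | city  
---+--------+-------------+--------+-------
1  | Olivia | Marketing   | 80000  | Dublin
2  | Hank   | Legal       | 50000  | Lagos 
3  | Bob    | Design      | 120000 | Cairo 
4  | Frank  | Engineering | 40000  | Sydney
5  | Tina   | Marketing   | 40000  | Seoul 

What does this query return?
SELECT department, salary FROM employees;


Projecting columns: department, salary

5 rows:
Marketing, 80000
Legal, 50000
Design, 120000
Engineering, 40000
Marketing, 40000


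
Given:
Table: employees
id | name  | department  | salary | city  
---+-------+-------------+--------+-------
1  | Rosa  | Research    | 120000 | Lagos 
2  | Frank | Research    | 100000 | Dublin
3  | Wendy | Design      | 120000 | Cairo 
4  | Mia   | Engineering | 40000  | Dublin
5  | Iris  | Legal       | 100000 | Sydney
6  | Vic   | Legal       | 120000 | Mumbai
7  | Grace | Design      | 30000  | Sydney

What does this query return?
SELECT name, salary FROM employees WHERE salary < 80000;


Filtering: salary < 80000
Matching: 2 rows

2 rows:
Mia, 40000
Grace, 30000


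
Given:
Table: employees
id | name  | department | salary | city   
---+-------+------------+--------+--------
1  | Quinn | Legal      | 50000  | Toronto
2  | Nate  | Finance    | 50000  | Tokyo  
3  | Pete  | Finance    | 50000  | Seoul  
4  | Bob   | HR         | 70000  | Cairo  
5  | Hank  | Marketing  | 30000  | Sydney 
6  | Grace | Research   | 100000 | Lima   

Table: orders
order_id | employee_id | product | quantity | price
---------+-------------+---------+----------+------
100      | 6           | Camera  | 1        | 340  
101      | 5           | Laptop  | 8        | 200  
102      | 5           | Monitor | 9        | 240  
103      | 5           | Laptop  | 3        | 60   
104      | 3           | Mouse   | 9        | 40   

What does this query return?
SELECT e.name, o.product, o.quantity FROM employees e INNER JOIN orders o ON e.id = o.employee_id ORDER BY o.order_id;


Joining employees.id = orders.employee_id:
  employee Grace (id=6) -> order Camera
  employee Hank (id=5) -> order Laptop
  employee Hank (id=5) -> order Monitor
  employee Hank (id=5) -> order Laptop
  employee Pete (id=3) -> order Mouse


5 rows:
Grace, Camera, 1
Hank, Laptop, 8
Hank, Monitor, 9
Hank, Laptop, 3
Pete, Mouse, 9


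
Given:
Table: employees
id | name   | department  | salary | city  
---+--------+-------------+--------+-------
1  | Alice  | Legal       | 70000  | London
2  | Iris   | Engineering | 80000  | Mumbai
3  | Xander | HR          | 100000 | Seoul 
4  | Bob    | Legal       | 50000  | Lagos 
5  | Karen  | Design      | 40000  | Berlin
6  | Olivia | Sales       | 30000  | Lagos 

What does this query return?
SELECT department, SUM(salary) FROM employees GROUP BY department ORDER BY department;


Summing salary within each department:
  Design: 40000 = 40000
  Engineering: 80000 = 80000
  HR: 100000 = 100000
  Legal: 70000 + 50000 = 120000
  Sales: 30000 = 30000


5 groups:
Design, 40000
Engineering, 80000
HR, 100000
Legal, 120000
Sales, 30000


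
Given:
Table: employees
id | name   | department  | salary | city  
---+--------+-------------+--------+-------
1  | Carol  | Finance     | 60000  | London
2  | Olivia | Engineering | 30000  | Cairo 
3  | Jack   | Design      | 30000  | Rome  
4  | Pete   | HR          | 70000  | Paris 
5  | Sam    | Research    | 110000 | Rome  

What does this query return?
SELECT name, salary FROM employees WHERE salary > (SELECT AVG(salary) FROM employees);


Subquery: AVG(salary) = 60000.0
Filtering: salary > 60000.0
  Pete (70000) -> MATCH
  Sam (110000) -> MATCH


2 rows:
Pete, 70000
Sam, 110000


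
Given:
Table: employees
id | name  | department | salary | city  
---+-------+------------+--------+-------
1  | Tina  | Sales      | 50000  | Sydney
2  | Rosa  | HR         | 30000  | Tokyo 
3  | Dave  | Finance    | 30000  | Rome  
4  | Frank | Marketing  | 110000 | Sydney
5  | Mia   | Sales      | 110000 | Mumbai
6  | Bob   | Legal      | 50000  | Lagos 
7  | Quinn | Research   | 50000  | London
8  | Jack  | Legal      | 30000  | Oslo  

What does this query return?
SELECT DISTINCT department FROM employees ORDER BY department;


All 'department' values (row order): Sales, HR, Finance, Marketing, Sales, Legal, Research, Legal
Removing duplicates leaves 6 unique value(s).

6 values:
Finance
HR
Legal
Marketing
Research
Sales
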